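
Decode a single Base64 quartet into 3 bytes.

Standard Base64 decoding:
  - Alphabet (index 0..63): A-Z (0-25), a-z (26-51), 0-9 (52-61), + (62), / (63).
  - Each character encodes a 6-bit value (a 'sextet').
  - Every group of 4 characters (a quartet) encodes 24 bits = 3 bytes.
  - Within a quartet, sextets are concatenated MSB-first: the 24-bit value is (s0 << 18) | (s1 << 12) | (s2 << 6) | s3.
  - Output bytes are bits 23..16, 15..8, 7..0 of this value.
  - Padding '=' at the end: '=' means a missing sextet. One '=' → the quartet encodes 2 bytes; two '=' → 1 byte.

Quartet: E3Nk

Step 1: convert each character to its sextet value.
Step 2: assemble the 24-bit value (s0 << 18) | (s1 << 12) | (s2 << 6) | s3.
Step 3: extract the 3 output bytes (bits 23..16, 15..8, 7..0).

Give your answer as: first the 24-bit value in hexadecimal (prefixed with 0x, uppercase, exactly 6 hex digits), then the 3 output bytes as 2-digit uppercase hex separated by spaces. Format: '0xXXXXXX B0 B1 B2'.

Answer: 0x137364 13 73 64

Derivation:
Sextets: E=4, 3=55, N=13, k=36
24-bit: (4<<18) | (55<<12) | (13<<6) | 36
      = 0x100000 | 0x037000 | 0x000340 | 0x000024
      = 0x137364
Bytes: (v>>16)&0xFF=13, (v>>8)&0xFF=73, v&0xFF=64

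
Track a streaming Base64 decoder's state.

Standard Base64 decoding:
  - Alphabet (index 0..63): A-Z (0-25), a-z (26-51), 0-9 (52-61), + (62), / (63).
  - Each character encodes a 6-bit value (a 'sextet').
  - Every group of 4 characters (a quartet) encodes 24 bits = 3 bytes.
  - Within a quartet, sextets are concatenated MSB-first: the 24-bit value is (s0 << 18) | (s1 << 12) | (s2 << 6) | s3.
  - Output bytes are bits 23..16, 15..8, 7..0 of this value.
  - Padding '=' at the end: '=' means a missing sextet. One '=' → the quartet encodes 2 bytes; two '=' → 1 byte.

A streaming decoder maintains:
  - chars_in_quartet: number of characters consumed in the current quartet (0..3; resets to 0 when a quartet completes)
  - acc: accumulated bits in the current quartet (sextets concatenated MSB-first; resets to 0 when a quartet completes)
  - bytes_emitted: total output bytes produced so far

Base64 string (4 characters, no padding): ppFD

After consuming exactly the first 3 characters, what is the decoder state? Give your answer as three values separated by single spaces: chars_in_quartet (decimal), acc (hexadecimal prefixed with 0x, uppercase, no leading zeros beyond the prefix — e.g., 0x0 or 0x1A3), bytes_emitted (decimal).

After char 0 ('p'=41): chars_in_quartet=1 acc=0x29 bytes_emitted=0
After char 1 ('p'=41): chars_in_quartet=2 acc=0xA69 bytes_emitted=0
After char 2 ('F'=5): chars_in_quartet=3 acc=0x29A45 bytes_emitted=0

Answer: 3 0x29A45 0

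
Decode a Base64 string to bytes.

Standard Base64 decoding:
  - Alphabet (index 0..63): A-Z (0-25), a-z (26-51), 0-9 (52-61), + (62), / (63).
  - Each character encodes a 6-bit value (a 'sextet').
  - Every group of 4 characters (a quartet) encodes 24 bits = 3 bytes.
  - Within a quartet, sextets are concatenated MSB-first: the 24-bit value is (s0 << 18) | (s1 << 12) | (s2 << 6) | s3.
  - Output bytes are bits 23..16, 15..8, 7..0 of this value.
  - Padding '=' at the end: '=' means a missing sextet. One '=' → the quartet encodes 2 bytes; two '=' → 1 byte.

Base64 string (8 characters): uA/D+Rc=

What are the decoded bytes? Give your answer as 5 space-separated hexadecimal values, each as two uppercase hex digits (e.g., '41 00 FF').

Answer: B8 0F C3 F9 17

Derivation:
After char 0 ('u'=46): chars_in_quartet=1 acc=0x2E bytes_emitted=0
After char 1 ('A'=0): chars_in_quartet=2 acc=0xB80 bytes_emitted=0
After char 2 ('/'=63): chars_in_quartet=3 acc=0x2E03F bytes_emitted=0
After char 3 ('D'=3): chars_in_quartet=4 acc=0xB80FC3 -> emit B8 0F C3, reset; bytes_emitted=3
After char 4 ('+'=62): chars_in_quartet=1 acc=0x3E bytes_emitted=3
After char 5 ('R'=17): chars_in_quartet=2 acc=0xF91 bytes_emitted=3
After char 6 ('c'=28): chars_in_quartet=3 acc=0x3E45C bytes_emitted=3
Padding '=': partial quartet acc=0x3E45C -> emit F9 17; bytes_emitted=5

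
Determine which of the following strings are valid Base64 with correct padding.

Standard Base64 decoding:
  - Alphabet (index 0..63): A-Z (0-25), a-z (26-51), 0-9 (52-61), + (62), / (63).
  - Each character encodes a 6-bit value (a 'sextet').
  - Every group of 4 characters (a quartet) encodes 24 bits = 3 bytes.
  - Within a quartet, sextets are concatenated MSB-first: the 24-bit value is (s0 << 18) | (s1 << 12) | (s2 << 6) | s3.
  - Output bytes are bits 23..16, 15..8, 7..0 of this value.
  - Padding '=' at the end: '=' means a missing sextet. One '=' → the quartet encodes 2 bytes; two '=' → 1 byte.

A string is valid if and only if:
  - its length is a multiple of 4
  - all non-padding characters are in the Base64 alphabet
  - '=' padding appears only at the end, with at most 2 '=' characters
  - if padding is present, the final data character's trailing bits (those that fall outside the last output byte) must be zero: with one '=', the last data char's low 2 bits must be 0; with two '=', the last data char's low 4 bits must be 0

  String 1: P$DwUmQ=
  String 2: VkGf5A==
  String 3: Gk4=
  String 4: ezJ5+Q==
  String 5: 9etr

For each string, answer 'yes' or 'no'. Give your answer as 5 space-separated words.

String 1: 'P$DwUmQ=' → invalid (bad char(s): ['$'])
String 2: 'VkGf5A==' → valid
String 3: 'Gk4=' → valid
String 4: 'ezJ5+Q==' → valid
String 5: '9etr' → valid

Answer: no yes yes yes yes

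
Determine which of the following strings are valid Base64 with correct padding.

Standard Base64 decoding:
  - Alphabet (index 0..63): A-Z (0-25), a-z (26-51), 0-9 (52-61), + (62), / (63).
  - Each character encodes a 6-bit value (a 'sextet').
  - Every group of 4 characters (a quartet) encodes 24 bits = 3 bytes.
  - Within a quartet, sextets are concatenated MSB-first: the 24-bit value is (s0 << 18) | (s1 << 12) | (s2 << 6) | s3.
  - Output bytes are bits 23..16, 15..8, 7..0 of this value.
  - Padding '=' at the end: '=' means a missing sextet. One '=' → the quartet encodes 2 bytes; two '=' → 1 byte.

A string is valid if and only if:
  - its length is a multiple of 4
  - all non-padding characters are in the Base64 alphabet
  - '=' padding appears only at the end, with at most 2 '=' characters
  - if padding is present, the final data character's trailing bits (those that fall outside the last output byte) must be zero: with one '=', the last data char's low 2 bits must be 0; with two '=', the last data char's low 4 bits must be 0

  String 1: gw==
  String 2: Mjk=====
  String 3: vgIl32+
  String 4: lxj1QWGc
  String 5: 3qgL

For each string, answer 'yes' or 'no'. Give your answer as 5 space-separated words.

String 1: 'gw==' → valid
String 2: 'Mjk=====' → invalid (5 pad chars (max 2))
String 3: 'vgIl32+' → invalid (len=7 not mult of 4)
String 4: 'lxj1QWGc' → valid
String 5: '3qgL' → valid

Answer: yes no no yes yes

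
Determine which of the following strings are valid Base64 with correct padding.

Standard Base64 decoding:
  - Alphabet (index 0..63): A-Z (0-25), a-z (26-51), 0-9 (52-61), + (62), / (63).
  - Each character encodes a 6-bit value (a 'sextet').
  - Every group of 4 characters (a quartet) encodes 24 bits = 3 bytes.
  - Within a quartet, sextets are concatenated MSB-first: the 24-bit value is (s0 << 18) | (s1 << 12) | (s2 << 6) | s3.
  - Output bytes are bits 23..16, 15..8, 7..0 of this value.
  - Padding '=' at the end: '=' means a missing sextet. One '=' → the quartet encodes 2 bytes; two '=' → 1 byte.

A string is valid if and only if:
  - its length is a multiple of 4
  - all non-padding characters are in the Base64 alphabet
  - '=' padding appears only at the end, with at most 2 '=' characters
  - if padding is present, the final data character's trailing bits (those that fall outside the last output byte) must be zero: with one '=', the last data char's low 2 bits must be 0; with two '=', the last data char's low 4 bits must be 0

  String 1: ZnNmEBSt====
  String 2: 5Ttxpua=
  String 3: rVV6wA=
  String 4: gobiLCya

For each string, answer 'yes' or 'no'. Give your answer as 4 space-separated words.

Answer: no no no yes

Derivation:
String 1: 'ZnNmEBSt====' → invalid (4 pad chars (max 2))
String 2: '5Ttxpua=' → invalid (bad trailing bits)
String 3: 'rVV6wA=' → invalid (len=7 not mult of 4)
String 4: 'gobiLCya' → valid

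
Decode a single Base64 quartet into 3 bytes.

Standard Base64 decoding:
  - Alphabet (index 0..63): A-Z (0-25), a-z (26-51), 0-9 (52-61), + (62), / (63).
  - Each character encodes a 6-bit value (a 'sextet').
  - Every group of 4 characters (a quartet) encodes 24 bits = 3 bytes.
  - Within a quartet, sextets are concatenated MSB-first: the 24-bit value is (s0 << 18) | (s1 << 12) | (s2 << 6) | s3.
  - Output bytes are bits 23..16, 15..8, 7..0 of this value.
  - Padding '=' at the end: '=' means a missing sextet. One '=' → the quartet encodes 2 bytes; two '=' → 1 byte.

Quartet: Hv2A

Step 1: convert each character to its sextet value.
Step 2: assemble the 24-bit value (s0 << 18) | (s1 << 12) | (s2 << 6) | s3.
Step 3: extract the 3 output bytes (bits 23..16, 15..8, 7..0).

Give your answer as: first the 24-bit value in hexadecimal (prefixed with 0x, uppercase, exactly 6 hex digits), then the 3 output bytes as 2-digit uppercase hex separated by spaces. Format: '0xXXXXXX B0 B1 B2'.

Sextets: H=7, v=47, 2=54, A=0
24-bit: (7<<18) | (47<<12) | (54<<6) | 0
      = 0x1C0000 | 0x02F000 | 0x000D80 | 0x000000
      = 0x1EFD80
Bytes: (v>>16)&0xFF=1E, (v>>8)&0xFF=FD, v&0xFF=80

Answer: 0x1EFD80 1E FD 80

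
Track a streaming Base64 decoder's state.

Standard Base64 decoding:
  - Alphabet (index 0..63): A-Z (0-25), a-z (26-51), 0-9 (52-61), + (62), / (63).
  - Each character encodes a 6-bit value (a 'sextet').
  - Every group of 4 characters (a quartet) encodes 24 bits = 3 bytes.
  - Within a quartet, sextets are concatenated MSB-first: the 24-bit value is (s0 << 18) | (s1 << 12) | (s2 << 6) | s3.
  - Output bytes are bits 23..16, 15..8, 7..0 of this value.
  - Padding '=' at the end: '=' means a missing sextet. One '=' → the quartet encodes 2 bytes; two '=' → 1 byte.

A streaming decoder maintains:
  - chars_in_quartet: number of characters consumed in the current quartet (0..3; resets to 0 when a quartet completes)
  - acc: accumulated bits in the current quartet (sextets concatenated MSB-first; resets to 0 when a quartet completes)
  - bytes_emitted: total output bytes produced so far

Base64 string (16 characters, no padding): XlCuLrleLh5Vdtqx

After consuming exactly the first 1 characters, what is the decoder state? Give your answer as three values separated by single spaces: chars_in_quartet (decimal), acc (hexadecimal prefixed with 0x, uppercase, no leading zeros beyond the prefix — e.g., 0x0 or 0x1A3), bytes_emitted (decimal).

After char 0 ('X'=23): chars_in_quartet=1 acc=0x17 bytes_emitted=0

Answer: 1 0x17 0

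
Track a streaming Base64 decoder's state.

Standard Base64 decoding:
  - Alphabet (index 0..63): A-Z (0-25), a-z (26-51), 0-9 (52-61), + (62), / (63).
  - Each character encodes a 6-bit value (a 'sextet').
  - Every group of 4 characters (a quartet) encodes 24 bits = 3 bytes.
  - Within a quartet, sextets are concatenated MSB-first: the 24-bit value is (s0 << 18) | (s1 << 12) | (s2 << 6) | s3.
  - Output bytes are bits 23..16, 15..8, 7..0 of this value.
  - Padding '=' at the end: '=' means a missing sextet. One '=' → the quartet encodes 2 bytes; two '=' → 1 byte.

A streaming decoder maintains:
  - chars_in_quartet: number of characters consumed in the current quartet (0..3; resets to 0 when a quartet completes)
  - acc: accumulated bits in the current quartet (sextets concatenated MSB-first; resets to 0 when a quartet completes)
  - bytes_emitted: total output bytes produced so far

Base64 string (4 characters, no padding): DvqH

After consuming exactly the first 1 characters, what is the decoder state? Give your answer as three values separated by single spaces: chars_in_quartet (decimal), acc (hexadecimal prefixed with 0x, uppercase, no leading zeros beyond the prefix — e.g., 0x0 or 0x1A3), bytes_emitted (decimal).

After char 0 ('D'=3): chars_in_quartet=1 acc=0x3 bytes_emitted=0

Answer: 1 0x3 0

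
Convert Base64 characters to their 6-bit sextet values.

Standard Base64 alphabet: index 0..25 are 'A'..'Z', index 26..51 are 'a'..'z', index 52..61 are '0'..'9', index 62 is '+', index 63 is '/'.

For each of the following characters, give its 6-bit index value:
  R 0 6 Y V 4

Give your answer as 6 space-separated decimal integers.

Answer: 17 52 58 24 21 56

Derivation:
'R': A..Z range, ord('R') − ord('A') = 17
'0': 0..9 range, 52 + ord('0') − ord('0') = 52
'6': 0..9 range, 52 + ord('6') − ord('0') = 58
'Y': A..Z range, ord('Y') − ord('A') = 24
'V': A..Z range, ord('V') − ord('A') = 21
'4': 0..9 range, 52 + ord('4') − ord('0') = 56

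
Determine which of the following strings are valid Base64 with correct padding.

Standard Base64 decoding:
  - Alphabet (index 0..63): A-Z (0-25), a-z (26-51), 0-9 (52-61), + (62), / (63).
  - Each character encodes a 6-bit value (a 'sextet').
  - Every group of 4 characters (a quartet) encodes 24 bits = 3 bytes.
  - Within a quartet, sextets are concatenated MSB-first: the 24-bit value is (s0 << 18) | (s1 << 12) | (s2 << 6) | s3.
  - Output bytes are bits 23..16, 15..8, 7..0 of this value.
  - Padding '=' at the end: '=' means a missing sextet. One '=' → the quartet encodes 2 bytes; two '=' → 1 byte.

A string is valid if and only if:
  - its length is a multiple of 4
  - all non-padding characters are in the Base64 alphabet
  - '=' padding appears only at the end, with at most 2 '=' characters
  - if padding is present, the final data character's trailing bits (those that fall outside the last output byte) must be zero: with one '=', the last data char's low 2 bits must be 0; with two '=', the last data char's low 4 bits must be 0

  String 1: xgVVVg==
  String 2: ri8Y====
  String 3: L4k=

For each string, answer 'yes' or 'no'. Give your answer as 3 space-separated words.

Answer: yes no yes

Derivation:
String 1: 'xgVVVg==' → valid
String 2: 'ri8Y====' → invalid (4 pad chars (max 2))
String 3: 'L4k=' → valid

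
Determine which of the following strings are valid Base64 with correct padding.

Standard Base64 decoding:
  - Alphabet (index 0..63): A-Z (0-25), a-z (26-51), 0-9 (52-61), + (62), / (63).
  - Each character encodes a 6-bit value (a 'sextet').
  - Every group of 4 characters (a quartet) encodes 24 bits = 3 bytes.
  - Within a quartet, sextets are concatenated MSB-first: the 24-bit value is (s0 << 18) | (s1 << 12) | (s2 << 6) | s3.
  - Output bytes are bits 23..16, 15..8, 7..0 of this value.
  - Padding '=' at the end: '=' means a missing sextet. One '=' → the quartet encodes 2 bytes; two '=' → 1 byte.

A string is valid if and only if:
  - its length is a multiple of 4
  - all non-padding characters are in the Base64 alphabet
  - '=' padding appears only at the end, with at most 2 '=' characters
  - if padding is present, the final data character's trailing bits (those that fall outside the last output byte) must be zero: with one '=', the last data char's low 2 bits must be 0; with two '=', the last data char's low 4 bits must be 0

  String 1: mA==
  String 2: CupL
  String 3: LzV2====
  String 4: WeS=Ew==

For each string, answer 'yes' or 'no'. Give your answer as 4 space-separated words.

String 1: 'mA==' → valid
String 2: 'CupL' → valid
String 3: 'LzV2====' → invalid (4 pad chars (max 2))
String 4: 'WeS=Ew==' → invalid (bad char(s): ['=']; '=' in middle)

Answer: yes yes no no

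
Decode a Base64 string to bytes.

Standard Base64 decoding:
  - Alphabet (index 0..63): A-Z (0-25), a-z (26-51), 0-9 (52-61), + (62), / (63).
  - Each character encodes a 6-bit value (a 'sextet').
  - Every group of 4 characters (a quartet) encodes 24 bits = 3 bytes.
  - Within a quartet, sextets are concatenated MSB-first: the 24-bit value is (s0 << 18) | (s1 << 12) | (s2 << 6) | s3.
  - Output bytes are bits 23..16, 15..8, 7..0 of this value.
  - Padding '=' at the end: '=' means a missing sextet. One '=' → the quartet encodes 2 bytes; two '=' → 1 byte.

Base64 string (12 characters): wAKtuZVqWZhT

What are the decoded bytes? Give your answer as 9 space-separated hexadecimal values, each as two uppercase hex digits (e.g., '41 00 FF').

Answer: C0 02 AD B9 95 6A 59 98 53

Derivation:
After char 0 ('w'=48): chars_in_quartet=1 acc=0x30 bytes_emitted=0
After char 1 ('A'=0): chars_in_quartet=2 acc=0xC00 bytes_emitted=0
After char 2 ('K'=10): chars_in_quartet=3 acc=0x3000A bytes_emitted=0
After char 3 ('t'=45): chars_in_quartet=4 acc=0xC002AD -> emit C0 02 AD, reset; bytes_emitted=3
After char 4 ('u'=46): chars_in_quartet=1 acc=0x2E bytes_emitted=3
After char 5 ('Z'=25): chars_in_quartet=2 acc=0xB99 bytes_emitted=3
After char 6 ('V'=21): chars_in_quartet=3 acc=0x2E655 bytes_emitted=3
After char 7 ('q'=42): chars_in_quartet=4 acc=0xB9956A -> emit B9 95 6A, reset; bytes_emitted=6
After char 8 ('W'=22): chars_in_quartet=1 acc=0x16 bytes_emitted=6
After char 9 ('Z'=25): chars_in_quartet=2 acc=0x599 bytes_emitted=6
After char 10 ('h'=33): chars_in_quartet=3 acc=0x16661 bytes_emitted=6
After char 11 ('T'=19): chars_in_quartet=4 acc=0x599853 -> emit 59 98 53, reset; bytes_emitted=9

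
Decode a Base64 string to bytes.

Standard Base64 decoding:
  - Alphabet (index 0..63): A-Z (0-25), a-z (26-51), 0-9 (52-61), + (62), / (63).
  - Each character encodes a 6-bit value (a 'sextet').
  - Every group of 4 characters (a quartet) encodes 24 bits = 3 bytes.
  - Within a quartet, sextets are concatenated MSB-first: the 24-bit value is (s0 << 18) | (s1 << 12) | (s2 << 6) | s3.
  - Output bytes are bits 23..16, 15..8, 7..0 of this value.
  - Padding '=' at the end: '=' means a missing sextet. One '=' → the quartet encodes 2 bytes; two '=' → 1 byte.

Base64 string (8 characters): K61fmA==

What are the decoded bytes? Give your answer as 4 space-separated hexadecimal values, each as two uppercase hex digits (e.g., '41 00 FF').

After char 0 ('K'=10): chars_in_quartet=1 acc=0xA bytes_emitted=0
After char 1 ('6'=58): chars_in_quartet=2 acc=0x2BA bytes_emitted=0
After char 2 ('1'=53): chars_in_quartet=3 acc=0xAEB5 bytes_emitted=0
After char 3 ('f'=31): chars_in_quartet=4 acc=0x2BAD5F -> emit 2B AD 5F, reset; bytes_emitted=3
After char 4 ('m'=38): chars_in_quartet=1 acc=0x26 bytes_emitted=3
After char 5 ('A'=0): chars_in_quartet=2 acc=0x980 bytes_emitted=3
Padding '==': partial quartet acc=0x980 -> emit 98; bytes_emitted=4

Answer: 2B AD 5F 98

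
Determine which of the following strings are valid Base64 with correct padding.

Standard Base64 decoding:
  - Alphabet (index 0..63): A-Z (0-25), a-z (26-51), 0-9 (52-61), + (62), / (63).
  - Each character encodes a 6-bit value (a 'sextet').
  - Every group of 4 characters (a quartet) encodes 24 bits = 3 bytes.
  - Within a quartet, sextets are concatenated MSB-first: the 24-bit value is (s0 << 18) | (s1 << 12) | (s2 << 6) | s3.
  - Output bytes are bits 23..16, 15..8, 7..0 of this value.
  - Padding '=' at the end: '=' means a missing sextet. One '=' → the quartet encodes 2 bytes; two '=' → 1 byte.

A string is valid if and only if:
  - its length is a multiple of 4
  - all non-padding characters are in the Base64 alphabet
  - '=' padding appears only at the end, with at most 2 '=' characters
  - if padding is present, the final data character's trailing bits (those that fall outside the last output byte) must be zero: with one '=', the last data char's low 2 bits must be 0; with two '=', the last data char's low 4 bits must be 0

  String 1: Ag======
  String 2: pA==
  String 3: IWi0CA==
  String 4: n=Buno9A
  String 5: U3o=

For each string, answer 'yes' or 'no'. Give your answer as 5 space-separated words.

Answer: no yes yes no yes

Derivation:
String 1: 'Ag======' → invalid (6 pad chars (max 2))
String 2: 'pA==' → valid
String 3: 'IWi0CA==' → valid
String 4: 'n=Buno9A' → invalid (bad char(s): ['=']; '=' in middle)
String 5: 'U3o=' → valid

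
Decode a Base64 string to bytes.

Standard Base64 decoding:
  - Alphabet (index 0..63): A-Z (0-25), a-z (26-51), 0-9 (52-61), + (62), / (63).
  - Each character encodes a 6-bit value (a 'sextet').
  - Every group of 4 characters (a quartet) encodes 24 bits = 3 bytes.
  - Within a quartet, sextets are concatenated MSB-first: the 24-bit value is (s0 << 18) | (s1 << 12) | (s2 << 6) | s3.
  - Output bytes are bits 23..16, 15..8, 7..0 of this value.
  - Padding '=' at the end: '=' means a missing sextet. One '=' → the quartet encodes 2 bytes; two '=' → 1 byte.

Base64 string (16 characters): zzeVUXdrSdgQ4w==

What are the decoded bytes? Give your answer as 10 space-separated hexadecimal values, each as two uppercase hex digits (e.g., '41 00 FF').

Answer: CF 37 95 51 77 6B 49 D8 10 E3

Derivation:
After char 0 ('z'=51): chars_in_quartet=1 acc=0x33 bytes_emitted=0
After char 1 ('z'=51): chars_in_quartet=2 acc=0xCF3 bytes_emitted=0
After char 2 ('e'=30): chars_in_quartet=3 acc=0x33CDE bytes_emitted=0
After char 3 ('V'=21): chars_in_quartet=4 acc=0xCF3795 -> emit CF 37 95, reset; bytes_emitted=3
After char 4 ('U'=20): chars_in_quartet=1 acc=0x14 bytes_emitted=3
After char 5 ('X'=23): chars_in_quartet=2 acc=0x517 bytes_emitted=3
After char 6 ('d'=29): chars_in_quartet=3 acc=0x145DD bytes_emitted=3
After char 7 ('r'=43): chars_in_quartet=4 acc=0x51776B -> emit 51 77 6B, reset; bytes_emitted=6
After char 8 ('S'=18): chars_in_quartet=1 acc=0x12 bytes_emitted=6
After char 9 ('d'=29): chars_in_quartet=2 acc=0x49D bytes_emitted=6
After char 10 ('g'=32): chars_in_quartet=3 acc=0x12760 bytes_emitted=6
After char 11 ('Q'=16): chars_in_quartet=4 acc=0x49D810 -> emit 49 D8 10, reset; bytes_emitted=9
After char 12 ('4'=56): chars_in_quartet=1 acc=0x38 bytes_emitted=9
After char 13 ('w'=48): chars_in_quartet=2 acc=0xE30 bytes_emitted=9
Padding '==': partial quartet acc=0xE30 -> emit E3; bytes_emitted=10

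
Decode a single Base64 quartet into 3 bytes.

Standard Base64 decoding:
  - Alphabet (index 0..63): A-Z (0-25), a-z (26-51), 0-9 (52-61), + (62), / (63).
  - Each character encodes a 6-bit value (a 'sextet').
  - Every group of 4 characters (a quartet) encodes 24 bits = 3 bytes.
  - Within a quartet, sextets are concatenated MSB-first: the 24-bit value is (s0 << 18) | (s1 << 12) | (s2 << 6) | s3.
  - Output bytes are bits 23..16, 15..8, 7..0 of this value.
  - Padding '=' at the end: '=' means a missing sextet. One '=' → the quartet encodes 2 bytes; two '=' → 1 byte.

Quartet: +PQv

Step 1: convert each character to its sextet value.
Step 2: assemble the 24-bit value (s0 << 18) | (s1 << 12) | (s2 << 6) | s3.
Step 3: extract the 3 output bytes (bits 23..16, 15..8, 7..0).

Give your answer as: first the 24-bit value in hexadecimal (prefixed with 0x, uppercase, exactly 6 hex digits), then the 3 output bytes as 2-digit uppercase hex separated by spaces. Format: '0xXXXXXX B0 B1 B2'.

Answer: 0xF8F42F F8 F4 2F

Derivation:
Sextets: +=62, P=15, Q=16, v=47
24-bit: (62<<18) | (15<<12) | (16<<6) | 47
      = 0xF80000 | 0x00F000 | 0x000400 | 0x00002F
      = 0xF8F42F
Bytes: (v>>16)&0xFF=F8, (v>>8)&0xFF=F4, v&0xFF=2F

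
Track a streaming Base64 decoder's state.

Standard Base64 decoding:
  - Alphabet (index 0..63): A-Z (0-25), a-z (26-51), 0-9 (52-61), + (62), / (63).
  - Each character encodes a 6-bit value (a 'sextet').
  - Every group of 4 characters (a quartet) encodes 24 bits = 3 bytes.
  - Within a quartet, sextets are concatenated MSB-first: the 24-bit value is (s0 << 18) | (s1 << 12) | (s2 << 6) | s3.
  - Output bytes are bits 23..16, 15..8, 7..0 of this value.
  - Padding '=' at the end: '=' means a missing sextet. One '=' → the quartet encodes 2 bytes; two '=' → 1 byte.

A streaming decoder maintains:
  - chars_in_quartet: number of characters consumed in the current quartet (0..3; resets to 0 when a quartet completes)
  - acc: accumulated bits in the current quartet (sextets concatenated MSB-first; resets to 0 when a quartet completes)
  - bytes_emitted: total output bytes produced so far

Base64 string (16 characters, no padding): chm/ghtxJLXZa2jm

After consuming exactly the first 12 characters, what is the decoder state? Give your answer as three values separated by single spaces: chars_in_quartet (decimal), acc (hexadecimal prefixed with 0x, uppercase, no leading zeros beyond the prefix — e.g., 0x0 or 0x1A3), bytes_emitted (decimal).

After char 0 ('c'=28): chars_in_quartet=1 acc=0x1C bytes_emitted=0
After char 1 ('h'=33): chars_in_quartet=2 acc=0x721 bytes_emitted=0
After char 2 ('m'=38): chars_in_quartet=3 acc=0x1C866 bytes_emitted=0
After char 3 ('/'=63): chars_in_quartet=4 acc=0x7219BF -> emit 72 19 BF, reset; bytes_emitted=3
After char 4 ('g'=32): chars_in_quartet=1 acc=0x20 bytes_emitted=3
After char 5 ('h'=33): chars_in_quartet=2 acc=0x821 bytes_emitted=3
After char 6 ('t'=45): chars_in_quartet=3 acc=0x2086D bytes_emitted=3
After char 7 ('x'=49): chars_in_quartet=4 acc=0x821B71 -> emit 82 1B 71, reset; bytes_emitted=6
After char 8 ('J'=9): chars_in_quartet=1 acc=0x9 bytes_emitted=6
After char 9 ('L'=11): chars_in_quartet=2 acc=0x24B bytes_emitted=6
After char 10 ('X'=23): chars_in_quartet=3 acc=0x92D7 bytes_emitted=6
After char 11 ('Z'=25): chars_in_quartet=4 acc=0x24B5D9 -> emit 24 B5 D9, reset; bytes_emitted=9

Answer: 0 0x0 9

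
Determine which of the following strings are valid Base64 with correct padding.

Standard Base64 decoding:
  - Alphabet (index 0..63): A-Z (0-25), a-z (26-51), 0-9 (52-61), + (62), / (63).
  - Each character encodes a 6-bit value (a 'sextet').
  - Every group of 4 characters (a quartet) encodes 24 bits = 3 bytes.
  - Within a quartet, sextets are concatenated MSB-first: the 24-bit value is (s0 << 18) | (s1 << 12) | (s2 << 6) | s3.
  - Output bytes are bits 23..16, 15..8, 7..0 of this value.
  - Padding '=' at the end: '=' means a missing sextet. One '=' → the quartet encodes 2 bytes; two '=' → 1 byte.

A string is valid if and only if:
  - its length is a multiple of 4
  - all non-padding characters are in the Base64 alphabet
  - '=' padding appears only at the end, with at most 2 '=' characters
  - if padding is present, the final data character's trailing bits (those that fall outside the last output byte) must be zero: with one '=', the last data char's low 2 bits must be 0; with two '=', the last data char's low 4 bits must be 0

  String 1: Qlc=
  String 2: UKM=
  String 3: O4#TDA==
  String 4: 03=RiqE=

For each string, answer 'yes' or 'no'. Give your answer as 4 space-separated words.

Answer: yes yes no no

Derivation:
String 1: 'Qlc=' → valid
String 2: 'UKM=' → valid
String 3: 'O4#TDA==' → invalid (bad char(s): ['#'])
String 4: '03=RiqE=' → invalid (bad char(s): ['=']; '=' in middle)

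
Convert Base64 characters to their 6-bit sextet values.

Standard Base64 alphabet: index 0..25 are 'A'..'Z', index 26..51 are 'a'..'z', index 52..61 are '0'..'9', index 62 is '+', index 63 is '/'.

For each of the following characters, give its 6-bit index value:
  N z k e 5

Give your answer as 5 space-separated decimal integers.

'N': A..Z range, ord('N') − ord('A') = 13
'z': a..z range, 26 + ord('z') − ord('a') = 51
'k': a..z range, 26 + ord('k') − ord('a') = 36
'e': a..z range, 26 + ord('e') − ord('a') = 30
'5': 0..9 range, 52 + ord('5') − ord('0') = 57

Answer: 13 51 36 30 57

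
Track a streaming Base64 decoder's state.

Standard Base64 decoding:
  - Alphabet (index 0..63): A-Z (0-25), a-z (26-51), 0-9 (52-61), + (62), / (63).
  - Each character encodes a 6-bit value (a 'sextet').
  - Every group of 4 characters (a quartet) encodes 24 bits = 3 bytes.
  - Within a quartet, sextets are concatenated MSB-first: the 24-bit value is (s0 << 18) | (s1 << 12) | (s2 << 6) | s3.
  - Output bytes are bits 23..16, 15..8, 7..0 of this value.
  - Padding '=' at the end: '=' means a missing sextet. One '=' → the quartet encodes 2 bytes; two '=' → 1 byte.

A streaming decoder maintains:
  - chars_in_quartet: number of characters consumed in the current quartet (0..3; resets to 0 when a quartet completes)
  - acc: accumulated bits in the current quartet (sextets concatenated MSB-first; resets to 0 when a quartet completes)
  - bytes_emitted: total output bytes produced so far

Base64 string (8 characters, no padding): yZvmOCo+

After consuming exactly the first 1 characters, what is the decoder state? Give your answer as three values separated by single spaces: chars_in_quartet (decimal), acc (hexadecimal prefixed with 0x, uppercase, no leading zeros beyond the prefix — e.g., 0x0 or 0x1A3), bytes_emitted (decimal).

After char 0 ('y'=50): chars_in_quartet=1 acc=0x32 bytes_emitted=0

Answer: 1 0x32 0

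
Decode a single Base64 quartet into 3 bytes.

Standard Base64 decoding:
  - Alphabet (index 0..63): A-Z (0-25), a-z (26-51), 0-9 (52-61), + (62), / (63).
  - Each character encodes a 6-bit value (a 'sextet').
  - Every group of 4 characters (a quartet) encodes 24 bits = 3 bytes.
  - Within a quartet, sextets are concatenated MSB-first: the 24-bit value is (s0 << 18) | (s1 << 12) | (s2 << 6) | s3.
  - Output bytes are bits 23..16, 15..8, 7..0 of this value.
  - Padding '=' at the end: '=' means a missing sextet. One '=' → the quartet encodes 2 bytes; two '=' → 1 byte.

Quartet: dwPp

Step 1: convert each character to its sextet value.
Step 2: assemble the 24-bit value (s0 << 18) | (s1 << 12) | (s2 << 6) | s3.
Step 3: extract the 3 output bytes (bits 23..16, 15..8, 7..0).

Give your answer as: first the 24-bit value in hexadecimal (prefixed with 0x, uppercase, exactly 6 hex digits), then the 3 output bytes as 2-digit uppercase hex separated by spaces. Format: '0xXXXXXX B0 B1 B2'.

Answer: 0x7703E9 77 03 E9

Derivation:
Sextets: d=29, w=48, P=15, p=41
24-bit: (29<<18) | (48<<12) | (15<<6) | 41
      = 0x740000 | 0x030000 | 0x0003C0 | 0x000029
      = 0x7703E9
Bytes: (v>>16)&0xFF=77, (v>>8)&0xFF=03, v&0xFF=E9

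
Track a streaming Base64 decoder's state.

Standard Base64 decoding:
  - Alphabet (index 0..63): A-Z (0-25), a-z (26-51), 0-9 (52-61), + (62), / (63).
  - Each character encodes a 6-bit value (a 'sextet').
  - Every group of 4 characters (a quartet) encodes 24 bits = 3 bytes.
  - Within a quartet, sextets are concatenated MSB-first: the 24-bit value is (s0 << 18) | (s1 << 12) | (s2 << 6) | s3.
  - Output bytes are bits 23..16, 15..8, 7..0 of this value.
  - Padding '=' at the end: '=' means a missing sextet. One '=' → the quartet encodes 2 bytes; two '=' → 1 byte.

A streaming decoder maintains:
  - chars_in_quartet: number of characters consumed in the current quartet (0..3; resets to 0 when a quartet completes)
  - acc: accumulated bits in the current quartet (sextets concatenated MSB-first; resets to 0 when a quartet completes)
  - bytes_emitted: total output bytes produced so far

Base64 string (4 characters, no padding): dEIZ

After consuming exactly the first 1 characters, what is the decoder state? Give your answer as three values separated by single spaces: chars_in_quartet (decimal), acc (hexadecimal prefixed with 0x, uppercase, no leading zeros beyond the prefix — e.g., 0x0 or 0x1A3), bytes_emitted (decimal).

After char 0 ('d'=29): chars_in_quartet=1 acc=0x1D bytes_emitted=0

Answer: 1 0x1D 0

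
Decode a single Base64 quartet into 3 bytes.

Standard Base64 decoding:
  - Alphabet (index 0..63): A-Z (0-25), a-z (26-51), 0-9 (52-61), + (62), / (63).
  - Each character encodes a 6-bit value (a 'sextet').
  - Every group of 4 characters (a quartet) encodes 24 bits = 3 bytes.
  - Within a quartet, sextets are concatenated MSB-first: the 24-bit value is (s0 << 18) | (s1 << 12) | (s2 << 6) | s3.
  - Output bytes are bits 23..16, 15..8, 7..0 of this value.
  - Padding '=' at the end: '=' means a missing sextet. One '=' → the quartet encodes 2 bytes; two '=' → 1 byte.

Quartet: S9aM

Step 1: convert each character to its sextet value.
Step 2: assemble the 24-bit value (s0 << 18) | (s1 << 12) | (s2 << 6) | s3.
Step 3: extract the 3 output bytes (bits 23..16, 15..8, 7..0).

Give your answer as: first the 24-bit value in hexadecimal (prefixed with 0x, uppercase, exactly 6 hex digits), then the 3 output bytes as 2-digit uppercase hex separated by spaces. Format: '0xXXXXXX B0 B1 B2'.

Sextets: S=18, 9=61, a=26, M=12
24-bit: (18<<18) | (61<<12) | (26<<6) | 12
      = 0x480000 | 0x03D000 | 0x000680 | 0x00000C
      = 0x4BD68C
Bytes: (v>>16)&0xFF=4B, (v>>8)&0xFF=D6, v&0xFF=8C

Answer: 0x4BD68C 4B D6 8C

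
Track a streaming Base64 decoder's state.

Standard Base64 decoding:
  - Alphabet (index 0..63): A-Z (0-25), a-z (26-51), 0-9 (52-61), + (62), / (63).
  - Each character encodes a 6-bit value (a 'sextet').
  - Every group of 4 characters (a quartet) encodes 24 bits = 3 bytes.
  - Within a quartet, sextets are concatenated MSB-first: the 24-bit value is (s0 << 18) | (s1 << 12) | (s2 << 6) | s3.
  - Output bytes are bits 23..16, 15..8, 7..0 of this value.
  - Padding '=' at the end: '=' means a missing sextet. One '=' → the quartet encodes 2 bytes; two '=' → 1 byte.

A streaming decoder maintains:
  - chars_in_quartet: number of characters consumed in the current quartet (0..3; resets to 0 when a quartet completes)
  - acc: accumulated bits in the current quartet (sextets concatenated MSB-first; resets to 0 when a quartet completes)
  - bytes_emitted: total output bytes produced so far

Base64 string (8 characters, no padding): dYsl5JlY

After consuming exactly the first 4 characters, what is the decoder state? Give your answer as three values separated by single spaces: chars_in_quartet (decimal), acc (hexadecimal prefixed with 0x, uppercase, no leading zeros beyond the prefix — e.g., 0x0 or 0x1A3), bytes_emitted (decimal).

Answer: 0 0x0 3

Derivation:
After char 0 ('d'=29): chars_in_quartet=1 acc=0x1D bytes_emitted=0
After char 1 ('Y'=24): chars_in_quartet=2 acc=0x758 bytes_emitted=0
After char 2 ('s'=44): chars_in_quartet=3 acc=0x1D62C bytes_emitted=0
After char 3 ('l'=37): chars_in_quartet=4 acc=0x758B25 -> emit 75 8B 25, reset; bytes_emitted=3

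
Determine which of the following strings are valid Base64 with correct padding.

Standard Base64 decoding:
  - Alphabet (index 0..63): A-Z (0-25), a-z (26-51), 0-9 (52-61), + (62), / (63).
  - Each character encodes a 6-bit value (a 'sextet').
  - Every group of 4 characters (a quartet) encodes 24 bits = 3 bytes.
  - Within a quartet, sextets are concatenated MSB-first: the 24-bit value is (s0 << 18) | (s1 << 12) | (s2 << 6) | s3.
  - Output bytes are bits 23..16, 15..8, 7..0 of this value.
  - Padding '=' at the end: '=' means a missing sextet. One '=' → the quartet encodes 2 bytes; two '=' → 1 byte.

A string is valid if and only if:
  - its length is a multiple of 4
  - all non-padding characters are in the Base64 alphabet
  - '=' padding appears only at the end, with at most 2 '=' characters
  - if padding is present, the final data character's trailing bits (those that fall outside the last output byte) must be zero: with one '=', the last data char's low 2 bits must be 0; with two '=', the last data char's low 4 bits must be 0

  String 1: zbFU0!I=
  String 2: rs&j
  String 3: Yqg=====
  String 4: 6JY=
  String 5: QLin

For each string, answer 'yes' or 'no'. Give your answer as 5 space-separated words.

String 1: 'zbFU0!I=' → invalid (bad char(s): ['!'])
String 2: 'rs&j' → invalid (bad char(s): ['&'])
String 3: 'Yqg=====' → invalid (5 pad chars (max 2))
String 4: '6JY=' → valid
String 5: 'QLin' → valid

Answer: no no no yes yes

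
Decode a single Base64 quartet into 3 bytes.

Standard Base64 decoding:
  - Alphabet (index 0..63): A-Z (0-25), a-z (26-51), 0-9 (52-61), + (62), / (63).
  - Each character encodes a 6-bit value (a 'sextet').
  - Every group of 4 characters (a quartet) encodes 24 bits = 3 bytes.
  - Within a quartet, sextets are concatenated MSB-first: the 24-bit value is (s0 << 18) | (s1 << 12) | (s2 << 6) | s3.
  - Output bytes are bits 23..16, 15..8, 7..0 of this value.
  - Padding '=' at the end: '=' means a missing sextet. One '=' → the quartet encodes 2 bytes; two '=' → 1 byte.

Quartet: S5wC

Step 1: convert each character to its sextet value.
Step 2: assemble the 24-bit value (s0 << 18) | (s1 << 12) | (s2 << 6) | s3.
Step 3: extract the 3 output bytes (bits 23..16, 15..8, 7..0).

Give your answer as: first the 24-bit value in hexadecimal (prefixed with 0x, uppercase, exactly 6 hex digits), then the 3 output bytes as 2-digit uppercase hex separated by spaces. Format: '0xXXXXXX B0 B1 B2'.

Sextets: S=18, 5=57, w=48, C=2
24-bit: (18<<18) | (57<<12) | (48<<6) | 2
      = 0x480000 | 0x039000 | 0x000C00 | 0x000002
      = 0x4B9C02
Bytes: (v>>16)&0xFF=4B, (v>>8)&0xFF=9C, v&0xFF=02

Answer: 0x4B9C02 4B 9C 02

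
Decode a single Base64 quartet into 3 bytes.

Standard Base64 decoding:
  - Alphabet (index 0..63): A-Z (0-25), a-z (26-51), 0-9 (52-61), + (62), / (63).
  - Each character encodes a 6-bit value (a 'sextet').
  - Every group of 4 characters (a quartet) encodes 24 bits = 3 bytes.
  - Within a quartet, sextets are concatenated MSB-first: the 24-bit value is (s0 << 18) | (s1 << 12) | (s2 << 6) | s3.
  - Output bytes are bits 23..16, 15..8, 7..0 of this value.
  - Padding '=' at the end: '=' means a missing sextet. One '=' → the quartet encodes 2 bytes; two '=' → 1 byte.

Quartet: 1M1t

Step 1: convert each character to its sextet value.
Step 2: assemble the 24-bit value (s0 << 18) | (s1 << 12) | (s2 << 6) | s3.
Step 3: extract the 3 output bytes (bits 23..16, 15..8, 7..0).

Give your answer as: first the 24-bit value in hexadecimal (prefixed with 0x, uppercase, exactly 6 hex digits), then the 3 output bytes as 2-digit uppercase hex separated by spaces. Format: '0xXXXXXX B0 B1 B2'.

Answer: 0xD4CD6D D4 CD 6D

Derivation:
Sextets: 1=53, M=12, 1=53, t=45
24-bit: (53<<18) | (12<<12) | (53<<6) | 45
      = 0xD40000 | 0x00C000 | 0x000D40 | 0x00002D
      = 0xD4CD6D
Bytes: (v>>16)&0xFF=D4, (v>>8)&0xFF=CD, v&0xFF=6D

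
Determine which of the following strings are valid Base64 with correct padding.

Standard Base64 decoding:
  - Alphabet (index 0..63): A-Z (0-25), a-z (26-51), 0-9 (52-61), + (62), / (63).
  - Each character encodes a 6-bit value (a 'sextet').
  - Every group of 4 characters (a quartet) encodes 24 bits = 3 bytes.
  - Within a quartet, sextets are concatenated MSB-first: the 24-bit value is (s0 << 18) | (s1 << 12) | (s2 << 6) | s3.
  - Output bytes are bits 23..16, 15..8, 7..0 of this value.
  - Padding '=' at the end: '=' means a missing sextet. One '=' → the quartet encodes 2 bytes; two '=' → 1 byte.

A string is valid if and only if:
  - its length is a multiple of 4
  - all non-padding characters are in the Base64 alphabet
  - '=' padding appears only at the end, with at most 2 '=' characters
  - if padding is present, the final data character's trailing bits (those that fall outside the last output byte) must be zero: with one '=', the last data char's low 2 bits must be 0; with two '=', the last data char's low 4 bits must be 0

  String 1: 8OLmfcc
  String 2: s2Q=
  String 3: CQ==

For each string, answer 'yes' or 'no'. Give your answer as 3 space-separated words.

String 1: '8OLmfcc' → invalid (len=7 not mult of 4)
String 2: 's2Q=' → valid
String 3: 'CQ==' → valid

Answer: no yes yes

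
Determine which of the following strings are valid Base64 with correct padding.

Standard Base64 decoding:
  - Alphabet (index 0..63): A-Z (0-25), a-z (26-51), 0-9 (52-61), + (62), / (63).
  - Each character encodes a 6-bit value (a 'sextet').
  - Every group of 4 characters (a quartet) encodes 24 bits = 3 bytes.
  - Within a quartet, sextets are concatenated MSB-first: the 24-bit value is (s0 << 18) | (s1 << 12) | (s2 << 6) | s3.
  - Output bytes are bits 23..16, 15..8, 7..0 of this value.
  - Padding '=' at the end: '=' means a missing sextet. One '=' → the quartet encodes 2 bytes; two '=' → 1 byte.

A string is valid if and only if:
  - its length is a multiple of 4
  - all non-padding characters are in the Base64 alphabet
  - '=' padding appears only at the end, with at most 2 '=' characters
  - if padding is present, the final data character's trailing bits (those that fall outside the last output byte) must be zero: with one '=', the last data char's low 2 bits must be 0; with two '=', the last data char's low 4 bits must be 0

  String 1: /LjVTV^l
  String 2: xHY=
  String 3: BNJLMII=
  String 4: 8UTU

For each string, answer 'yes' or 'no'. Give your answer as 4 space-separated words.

String 1: '/LjVTV^l' → invalid (bad char(s): ['^'])
String 2: 'xHY=' → valid
String 3: 'BNJLMII=' → valid
String 4: '8UTU' → valid

Answer: no yes yes yes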